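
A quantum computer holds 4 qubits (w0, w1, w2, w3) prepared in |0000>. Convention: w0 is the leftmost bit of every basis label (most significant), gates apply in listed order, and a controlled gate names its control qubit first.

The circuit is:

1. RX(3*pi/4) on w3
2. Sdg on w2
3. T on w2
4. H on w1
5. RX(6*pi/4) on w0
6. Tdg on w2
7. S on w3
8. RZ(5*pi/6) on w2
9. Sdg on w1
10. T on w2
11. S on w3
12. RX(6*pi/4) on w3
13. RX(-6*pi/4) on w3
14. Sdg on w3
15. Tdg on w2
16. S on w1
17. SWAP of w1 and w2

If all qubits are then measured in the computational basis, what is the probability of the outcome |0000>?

Outcome |0000> occurs with probability 1/8 - sqrt(2)/16. Key observation: the block from step 9 through step 16 cancels to the identity and can be dropped.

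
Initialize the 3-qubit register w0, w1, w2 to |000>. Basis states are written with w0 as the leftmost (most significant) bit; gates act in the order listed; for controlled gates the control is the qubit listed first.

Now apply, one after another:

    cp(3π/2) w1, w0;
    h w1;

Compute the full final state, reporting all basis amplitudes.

After the circuit, the state carries amplitude sqrt(2)/2 on |000>, sqrt(2)/2 on |010>, and 0 on every other basis state.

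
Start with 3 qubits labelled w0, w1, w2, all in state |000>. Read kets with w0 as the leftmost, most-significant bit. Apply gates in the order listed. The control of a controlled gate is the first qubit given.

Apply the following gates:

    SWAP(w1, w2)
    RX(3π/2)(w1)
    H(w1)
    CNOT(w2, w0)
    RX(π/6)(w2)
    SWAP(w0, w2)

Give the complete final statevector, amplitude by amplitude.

After the circuit, the state carries amplitude -I*(1 - I)*(sqrt(2) + sqrt(6))/8 on |000>, 0 on |001>, -(1 - I)*(sqrt(2) + sqrt(6))/8 on |010>, 0 on |011>, (1 - I)*(-sqrt(6) + sqrt(2))/8 on |100>, 0 on |101>, I*(1 - I)*(-sqrt(2) + sqrt(6))/8 on |110>, 0 on |111>.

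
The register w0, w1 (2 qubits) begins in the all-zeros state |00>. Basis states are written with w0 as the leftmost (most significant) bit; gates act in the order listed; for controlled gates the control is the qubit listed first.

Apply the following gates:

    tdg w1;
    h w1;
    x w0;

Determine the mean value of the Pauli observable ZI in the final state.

The observable ZI averages to -1.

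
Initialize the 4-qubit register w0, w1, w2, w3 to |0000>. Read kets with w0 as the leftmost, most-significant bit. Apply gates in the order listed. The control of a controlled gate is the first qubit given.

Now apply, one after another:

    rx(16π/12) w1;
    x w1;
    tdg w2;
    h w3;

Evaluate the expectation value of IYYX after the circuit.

The observable IYYX averages to 0.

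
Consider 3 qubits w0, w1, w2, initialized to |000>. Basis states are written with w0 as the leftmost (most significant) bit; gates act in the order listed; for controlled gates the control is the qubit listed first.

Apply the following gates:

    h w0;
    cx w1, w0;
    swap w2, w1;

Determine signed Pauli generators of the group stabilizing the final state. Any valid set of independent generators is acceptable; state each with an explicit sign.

The stabilizer group can be generated by +XII, +IZI, +IIZ, among other valid generating sets.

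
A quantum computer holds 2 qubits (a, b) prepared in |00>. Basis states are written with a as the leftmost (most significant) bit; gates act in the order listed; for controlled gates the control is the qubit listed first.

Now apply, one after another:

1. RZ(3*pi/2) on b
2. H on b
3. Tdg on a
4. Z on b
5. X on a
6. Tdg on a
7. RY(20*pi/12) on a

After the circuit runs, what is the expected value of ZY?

The observable ZY averages to 0.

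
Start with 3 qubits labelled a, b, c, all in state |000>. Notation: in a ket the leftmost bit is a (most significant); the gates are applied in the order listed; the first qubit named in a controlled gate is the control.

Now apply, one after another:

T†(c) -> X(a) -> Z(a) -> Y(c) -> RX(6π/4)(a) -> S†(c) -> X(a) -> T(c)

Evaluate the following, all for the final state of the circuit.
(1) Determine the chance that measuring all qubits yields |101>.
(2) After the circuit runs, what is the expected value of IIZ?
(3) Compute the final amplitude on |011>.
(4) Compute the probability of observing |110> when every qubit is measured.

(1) Outcome |101> occurs with probability 1/2.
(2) In the final state, IIZ has expectation -1.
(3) |011> carries amplitude 0 in the final state.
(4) A full measurement returns |110> with probability 0.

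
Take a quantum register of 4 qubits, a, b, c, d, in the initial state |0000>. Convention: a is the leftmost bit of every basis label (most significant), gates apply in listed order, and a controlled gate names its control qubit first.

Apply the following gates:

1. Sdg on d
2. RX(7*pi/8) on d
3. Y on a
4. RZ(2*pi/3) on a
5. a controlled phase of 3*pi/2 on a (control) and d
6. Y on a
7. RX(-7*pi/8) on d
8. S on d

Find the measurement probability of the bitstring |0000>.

The probability of measuring |0000> is sqrt(2)/8 + 3/4.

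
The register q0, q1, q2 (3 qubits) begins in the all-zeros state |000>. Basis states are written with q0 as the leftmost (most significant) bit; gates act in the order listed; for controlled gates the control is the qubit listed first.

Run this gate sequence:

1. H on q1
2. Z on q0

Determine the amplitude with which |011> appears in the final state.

|011> carries amplitude 0 in the final state.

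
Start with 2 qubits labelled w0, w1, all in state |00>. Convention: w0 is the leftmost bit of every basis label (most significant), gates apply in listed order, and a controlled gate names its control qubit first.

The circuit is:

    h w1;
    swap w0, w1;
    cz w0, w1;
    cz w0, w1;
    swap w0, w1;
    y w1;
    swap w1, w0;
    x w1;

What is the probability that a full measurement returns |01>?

The probability of measuring |01> is 1/2. Key observation: steps 2-5 multiply out to the identity, so the circuit reduces to the remaining gates.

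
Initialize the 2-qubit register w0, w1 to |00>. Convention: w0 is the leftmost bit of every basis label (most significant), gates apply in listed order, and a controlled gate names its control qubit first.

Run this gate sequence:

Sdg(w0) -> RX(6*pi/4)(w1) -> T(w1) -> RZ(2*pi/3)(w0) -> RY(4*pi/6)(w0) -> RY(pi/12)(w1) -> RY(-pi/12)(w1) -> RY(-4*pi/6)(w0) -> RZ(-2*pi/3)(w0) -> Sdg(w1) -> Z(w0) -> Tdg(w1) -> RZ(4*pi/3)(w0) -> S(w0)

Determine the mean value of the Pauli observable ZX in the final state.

The expectation value of ZX is 1. Key observation: steps 4-9 multiply out to the identity, so the circuit reduces to the remaining gates.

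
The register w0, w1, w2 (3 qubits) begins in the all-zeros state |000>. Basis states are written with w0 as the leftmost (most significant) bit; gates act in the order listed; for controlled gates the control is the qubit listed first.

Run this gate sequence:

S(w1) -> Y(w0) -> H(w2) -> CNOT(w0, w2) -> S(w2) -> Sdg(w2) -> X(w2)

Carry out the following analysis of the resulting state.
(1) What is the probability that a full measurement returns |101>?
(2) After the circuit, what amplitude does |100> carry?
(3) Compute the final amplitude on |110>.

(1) The probability of measuring |101> is 1/2. Key observation: the block from step 5 through step 6 cancels to the identity and can be dropped.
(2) The amplitude on |100> is sqrt(2)*I/2.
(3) The amplitude on |110> is 0.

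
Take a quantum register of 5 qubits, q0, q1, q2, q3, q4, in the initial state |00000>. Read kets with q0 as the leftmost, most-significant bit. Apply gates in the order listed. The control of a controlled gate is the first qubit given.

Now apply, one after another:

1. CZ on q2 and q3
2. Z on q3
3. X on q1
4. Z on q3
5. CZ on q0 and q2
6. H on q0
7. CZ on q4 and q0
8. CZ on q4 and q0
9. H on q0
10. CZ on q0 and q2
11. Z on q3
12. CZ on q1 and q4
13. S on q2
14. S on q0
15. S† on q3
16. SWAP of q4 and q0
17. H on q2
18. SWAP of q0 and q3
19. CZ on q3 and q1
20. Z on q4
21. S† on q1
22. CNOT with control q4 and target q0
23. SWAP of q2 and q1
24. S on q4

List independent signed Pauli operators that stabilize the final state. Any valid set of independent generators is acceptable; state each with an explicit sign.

The final state is stabilized by the group generated by +IXIII, +ZIIII, -IIZII, +IIIZI, +IIIIZ; other independent generating sets are equally valid. Key observation: the block from step 4 through step 11 cancels to the identity and can be dropped.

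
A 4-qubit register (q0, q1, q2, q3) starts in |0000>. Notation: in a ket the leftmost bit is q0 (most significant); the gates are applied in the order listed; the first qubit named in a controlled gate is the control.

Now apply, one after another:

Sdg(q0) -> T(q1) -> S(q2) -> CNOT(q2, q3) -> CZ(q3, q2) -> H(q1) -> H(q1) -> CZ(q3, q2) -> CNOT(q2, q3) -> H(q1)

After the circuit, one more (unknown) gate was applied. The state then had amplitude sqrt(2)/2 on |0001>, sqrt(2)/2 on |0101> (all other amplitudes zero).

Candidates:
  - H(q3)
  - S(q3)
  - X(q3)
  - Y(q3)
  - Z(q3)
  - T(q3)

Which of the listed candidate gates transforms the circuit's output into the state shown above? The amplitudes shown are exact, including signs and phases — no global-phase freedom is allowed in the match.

The applied gate was X(q3). Key observation: gates 4-9 undo each other exactly, leaving only the rest of the circuit to track.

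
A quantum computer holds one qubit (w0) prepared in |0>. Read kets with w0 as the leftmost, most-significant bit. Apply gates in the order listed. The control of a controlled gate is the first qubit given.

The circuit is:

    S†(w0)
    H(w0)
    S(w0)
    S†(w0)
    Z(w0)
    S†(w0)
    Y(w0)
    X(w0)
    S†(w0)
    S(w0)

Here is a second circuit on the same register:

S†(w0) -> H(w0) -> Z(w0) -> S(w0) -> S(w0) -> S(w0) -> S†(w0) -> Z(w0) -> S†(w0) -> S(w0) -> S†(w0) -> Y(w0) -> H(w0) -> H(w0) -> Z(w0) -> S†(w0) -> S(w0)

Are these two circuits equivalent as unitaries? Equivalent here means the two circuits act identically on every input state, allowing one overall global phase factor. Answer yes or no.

No, they are not equivalent — no single phase factor reconciles the two unitaries.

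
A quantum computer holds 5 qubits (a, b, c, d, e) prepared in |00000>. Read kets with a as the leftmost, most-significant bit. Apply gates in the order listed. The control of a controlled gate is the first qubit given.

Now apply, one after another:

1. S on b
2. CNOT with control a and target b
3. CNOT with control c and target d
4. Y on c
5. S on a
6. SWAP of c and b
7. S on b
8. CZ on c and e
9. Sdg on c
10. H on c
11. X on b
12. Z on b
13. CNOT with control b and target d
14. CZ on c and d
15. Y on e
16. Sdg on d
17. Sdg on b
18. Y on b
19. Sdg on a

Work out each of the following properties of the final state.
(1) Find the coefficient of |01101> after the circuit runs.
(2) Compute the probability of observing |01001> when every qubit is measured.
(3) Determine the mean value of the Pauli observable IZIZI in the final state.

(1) |01101> carries amplitude sqrt(2)/2 in the final state.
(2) Outcome |01001> occurs with probability 1/2.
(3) In the final state, IZIZI has expectation -1.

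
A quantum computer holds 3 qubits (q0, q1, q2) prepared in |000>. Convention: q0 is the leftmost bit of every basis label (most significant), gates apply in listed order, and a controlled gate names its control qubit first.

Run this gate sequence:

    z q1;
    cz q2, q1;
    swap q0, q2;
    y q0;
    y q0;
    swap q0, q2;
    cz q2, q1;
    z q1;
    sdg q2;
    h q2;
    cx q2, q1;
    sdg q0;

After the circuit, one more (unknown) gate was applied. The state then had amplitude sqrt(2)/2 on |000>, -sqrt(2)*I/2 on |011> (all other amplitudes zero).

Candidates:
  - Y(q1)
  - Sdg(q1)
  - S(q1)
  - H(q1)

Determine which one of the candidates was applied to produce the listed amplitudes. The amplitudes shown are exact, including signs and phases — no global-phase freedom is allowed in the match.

The unique candidate consistent with the amplitudes is Sdg(q1).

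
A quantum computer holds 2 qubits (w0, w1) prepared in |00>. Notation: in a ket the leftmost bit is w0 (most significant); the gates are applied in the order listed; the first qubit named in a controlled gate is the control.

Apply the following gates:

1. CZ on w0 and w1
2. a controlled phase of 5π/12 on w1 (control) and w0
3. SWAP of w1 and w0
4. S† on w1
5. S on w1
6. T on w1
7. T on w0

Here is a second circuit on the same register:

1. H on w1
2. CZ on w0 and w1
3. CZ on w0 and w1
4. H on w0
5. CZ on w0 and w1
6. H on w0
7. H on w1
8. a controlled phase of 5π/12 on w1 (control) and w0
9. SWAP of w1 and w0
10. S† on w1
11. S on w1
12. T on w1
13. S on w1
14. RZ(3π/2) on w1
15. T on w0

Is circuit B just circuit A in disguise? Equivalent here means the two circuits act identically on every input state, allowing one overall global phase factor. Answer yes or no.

No: there is an input state on which the two circuits produce genuinely different outputs (not merely differing by a phase).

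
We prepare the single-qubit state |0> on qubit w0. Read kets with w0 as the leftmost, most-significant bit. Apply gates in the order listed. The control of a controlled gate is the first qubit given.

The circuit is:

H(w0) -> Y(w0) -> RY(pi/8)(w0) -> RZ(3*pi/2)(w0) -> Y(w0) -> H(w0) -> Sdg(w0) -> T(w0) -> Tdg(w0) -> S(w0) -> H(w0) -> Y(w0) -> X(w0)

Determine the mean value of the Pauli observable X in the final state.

The observable X averages to 0.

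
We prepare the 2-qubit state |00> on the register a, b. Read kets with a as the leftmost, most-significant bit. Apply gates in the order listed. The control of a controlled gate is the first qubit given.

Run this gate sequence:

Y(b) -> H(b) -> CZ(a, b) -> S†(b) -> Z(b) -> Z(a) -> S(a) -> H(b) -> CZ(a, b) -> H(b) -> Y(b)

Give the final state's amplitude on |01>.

The amplitude on |01> is -sqrt(2)/2.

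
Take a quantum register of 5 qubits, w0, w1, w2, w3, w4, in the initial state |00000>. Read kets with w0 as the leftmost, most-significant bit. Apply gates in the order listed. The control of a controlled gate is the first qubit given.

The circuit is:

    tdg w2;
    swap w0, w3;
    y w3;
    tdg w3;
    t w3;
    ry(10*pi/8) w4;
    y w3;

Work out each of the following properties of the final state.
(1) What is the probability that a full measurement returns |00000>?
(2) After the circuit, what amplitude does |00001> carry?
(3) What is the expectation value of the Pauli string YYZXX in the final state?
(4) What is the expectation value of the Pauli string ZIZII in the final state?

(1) The probability of measuring |00000> is 1/2 - sqrt(2)/4.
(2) The final state's coefficient on |00001> equals sqrt(sqrt(2) + 2)/2.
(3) The expectation value of YYZXX is 0.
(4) In the final state, ZIZII has expectation 1.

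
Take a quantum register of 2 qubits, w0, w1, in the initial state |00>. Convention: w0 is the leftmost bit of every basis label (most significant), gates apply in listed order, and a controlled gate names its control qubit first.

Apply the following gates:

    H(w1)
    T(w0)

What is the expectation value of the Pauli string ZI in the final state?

In the final state, ZI has expectation 1.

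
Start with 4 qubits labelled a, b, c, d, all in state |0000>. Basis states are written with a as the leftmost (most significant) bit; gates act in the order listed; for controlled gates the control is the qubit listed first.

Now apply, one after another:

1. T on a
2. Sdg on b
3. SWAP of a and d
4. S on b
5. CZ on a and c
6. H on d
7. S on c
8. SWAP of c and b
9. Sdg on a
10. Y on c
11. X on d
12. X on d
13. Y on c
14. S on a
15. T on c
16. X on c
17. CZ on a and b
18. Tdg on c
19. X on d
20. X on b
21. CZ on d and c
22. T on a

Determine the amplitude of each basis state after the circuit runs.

The final amplitudes are -sqrt(2)*exp(3*I*pi/4)/2 on |0110>, sqrt(2)*exp(3*I*pi/4)/2 on |0111>, and 0 on every other basis state. Key observation: gates 9-14 undo each other exactly, leaving only the rest of the circuit to track.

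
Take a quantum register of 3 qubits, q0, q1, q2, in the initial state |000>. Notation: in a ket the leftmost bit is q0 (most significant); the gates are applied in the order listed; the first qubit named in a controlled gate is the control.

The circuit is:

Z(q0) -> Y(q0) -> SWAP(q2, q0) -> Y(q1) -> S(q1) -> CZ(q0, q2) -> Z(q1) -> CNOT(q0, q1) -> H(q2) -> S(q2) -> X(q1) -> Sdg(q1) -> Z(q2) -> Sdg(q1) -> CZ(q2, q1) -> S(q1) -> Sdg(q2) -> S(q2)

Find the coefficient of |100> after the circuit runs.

The final state's coefficient on |100> equals 0.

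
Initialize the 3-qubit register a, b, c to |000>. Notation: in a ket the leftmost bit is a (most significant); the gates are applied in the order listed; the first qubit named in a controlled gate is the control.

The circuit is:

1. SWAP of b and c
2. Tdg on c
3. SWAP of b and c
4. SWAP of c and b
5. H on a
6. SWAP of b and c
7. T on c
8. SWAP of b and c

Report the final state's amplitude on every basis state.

After the circuit, the state carries amplitude sqrt(2)/2 on |000>, sqrt(2)/2 on |100>, and 0 on every other basis state.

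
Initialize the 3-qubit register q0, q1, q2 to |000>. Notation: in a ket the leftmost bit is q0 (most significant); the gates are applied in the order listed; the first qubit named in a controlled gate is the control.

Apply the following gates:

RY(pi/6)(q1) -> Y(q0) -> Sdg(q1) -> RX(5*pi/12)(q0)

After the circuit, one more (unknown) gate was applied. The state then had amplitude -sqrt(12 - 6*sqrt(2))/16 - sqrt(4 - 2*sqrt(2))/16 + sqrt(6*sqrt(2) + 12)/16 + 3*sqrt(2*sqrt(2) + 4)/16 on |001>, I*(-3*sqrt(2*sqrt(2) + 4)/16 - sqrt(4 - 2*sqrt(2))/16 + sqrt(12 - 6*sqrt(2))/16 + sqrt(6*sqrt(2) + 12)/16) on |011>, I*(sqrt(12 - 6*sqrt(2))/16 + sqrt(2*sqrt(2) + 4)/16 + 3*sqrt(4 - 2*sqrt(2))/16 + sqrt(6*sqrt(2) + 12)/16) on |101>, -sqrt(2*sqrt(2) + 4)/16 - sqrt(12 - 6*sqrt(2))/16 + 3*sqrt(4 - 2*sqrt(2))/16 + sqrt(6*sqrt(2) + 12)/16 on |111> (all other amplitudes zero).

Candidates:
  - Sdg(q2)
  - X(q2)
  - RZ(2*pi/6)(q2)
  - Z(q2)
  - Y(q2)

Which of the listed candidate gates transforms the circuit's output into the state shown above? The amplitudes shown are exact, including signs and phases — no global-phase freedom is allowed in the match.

It was X(q2) that produced the state shown.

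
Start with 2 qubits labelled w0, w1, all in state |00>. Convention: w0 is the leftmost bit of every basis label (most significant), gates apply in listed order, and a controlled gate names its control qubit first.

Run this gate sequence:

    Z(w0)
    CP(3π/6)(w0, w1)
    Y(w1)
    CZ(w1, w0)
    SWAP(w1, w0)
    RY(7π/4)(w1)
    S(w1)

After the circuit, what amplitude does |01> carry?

The final state's coefficient on |01> equals 0.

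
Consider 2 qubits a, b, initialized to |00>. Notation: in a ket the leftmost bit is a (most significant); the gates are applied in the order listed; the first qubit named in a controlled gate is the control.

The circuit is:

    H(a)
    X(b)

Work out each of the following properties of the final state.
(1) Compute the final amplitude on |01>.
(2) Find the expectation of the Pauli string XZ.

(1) The amplitude on |01> is sqrt(2)/2.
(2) The expectation value of XZ is -1.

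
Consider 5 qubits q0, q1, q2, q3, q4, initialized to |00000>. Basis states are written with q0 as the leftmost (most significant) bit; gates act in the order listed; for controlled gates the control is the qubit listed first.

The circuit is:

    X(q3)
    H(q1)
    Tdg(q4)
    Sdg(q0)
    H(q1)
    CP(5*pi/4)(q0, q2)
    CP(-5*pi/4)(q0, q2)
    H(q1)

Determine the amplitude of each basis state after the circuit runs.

The final amplitudes are sqrt(2)/2 on |00010>, sqrt(2)/2 on |01010>, and 0 on every other basis state. Key observation: gates 5-8 undo each other exactly, leaving only the rest of the circuit to track.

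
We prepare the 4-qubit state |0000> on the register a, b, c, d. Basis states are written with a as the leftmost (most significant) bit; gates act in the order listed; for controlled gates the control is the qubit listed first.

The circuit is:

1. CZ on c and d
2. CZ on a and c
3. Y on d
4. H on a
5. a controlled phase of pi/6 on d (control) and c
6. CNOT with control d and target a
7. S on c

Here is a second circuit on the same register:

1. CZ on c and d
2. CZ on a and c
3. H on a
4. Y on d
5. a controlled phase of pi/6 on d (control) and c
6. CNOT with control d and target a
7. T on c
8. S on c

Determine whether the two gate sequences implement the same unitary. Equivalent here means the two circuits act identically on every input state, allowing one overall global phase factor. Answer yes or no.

No: there is an input state on which the two circuits produce genuinely different outputs (not merely differing by a phase).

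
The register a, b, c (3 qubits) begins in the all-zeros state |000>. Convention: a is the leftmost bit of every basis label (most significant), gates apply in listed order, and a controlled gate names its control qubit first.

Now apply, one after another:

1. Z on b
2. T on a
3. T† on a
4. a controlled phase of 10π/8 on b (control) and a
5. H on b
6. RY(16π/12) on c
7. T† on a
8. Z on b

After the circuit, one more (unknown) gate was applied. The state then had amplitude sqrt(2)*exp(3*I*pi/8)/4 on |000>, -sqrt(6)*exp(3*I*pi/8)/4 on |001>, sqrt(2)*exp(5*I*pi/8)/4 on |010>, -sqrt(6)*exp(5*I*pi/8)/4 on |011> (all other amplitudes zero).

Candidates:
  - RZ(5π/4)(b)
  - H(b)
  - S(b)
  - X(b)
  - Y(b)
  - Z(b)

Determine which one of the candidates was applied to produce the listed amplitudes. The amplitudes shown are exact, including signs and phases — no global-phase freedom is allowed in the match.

The applied gate was RZ(5π/4)(b).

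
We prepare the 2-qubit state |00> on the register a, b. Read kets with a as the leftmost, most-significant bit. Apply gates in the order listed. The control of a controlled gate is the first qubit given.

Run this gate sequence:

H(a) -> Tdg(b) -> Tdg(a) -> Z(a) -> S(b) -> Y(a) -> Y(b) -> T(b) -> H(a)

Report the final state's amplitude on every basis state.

The final amplitudes are 0 on |00>, -1/2 - exp(I*pi/4)/2 on |01>, 0 on |10>, -1/2 + exp(I*pi/4)/2 on |11>.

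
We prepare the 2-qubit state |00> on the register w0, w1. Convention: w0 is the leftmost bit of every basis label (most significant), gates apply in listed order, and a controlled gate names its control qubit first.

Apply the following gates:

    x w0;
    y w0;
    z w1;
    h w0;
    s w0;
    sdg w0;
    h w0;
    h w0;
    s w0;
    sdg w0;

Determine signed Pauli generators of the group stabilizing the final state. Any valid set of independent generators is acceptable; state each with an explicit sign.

The final state is stabilized by the group generated by +XI, +IZ; other independent generating sets are equally valid. Key observation: steps 5-10 multiply out to the identity, so the circuit reduces to the remaining gates.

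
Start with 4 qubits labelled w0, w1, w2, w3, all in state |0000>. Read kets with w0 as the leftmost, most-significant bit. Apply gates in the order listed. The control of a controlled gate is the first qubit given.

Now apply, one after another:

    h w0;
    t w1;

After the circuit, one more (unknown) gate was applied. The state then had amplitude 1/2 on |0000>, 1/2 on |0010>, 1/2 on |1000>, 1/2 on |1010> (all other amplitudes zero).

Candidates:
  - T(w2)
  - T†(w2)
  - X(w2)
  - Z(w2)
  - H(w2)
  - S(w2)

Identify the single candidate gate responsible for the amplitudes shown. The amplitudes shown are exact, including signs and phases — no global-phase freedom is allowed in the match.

The applied gate was H(w2).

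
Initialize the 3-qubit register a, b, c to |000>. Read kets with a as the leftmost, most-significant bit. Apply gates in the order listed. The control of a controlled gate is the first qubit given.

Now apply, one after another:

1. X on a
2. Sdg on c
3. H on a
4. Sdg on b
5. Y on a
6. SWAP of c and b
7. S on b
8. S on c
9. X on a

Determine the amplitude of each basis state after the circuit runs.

After the circuit, the state carries amplitude sqrt(2)*I/2 on |000>, sqrt(2)*I/2 on |100>, and 0 on every other basis state.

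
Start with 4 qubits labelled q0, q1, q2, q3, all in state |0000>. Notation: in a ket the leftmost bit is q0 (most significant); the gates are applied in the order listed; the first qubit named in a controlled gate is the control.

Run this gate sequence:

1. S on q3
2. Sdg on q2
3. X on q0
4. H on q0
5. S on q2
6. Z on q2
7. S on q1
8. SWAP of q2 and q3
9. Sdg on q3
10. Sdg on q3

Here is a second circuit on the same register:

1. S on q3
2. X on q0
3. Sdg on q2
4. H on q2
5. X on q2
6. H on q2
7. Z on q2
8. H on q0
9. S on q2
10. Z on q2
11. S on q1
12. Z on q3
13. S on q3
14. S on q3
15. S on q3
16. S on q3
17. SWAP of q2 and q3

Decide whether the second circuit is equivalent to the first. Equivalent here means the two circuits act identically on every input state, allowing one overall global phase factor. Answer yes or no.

No: there is an input state on which the two circuits produce genuinely different outputs (not merely differing by a phase).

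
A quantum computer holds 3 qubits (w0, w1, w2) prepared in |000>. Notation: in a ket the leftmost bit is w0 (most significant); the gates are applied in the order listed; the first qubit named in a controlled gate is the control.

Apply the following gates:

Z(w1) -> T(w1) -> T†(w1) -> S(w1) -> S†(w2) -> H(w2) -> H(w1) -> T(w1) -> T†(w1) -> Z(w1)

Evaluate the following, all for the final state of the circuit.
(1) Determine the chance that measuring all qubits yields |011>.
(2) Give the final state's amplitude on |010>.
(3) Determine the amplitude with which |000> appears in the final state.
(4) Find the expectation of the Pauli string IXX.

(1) A full measurement returns |011> with probability 1/4.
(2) The amplitude on |010> is -1/2.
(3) The final state's coefficient on |000> equals 1/2.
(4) The expectation value of IXX is -1.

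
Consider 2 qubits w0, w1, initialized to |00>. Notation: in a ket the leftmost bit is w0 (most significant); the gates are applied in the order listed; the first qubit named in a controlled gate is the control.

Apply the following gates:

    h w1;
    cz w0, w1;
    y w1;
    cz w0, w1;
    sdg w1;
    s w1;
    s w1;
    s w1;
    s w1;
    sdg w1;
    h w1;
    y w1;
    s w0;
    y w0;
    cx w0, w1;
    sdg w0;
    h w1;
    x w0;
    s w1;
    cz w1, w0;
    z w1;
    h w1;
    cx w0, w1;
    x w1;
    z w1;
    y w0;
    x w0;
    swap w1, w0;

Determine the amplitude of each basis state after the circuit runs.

The resulting statevector has amplitude -1/2 + I/2 on |00>, 0 on |01>, -1/2 - I/2 on |10>, 0 on |11>. Key observation: gates 6-9 undo each other exactly, leaving only the rest of the circuit to track.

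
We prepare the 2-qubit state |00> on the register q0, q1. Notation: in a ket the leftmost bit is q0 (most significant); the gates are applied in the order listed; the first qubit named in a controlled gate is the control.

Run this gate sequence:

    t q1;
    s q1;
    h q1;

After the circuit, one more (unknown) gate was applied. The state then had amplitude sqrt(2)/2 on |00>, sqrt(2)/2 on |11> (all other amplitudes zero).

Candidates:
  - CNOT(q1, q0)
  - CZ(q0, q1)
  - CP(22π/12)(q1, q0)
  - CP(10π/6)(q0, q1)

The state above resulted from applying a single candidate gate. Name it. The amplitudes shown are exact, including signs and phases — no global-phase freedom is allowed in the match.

It was CNOT(q1, q0) that produced the state shown.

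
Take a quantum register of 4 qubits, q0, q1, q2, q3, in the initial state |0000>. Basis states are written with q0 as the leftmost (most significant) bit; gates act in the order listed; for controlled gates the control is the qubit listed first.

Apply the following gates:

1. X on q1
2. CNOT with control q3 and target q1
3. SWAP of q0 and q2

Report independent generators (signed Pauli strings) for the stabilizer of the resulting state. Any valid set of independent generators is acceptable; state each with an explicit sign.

The final state is stabilized by the group generated by +ZIII, -IZII, +IIZI, +IIIZ; other independent generating sets are equally valid.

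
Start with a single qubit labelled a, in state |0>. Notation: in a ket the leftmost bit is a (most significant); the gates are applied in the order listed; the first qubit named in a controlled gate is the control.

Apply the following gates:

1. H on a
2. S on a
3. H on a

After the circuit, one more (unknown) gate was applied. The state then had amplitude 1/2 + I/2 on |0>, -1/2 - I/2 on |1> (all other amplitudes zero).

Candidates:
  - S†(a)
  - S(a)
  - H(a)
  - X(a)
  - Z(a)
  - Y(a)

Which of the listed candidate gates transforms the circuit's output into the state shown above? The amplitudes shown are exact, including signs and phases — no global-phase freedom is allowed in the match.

The unique candidate consistent with the amplitudes is S†(a).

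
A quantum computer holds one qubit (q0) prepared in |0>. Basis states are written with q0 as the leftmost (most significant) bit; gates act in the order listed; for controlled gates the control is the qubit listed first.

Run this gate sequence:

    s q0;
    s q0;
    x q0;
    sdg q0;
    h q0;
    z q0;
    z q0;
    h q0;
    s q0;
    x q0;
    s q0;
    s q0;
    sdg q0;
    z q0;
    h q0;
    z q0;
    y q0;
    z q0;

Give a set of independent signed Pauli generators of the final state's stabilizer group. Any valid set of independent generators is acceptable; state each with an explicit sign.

The final state is stabilized by the group generated by -X; other independent generating sets are equally valid.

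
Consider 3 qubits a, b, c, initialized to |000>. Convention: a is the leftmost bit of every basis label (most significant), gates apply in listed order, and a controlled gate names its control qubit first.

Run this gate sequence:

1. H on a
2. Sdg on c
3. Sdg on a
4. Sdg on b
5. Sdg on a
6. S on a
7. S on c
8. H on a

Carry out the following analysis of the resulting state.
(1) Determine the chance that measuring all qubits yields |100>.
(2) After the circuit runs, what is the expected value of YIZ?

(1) Outcome |100> occurs with probability 1/2.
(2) The expectation value of YIZ is 1.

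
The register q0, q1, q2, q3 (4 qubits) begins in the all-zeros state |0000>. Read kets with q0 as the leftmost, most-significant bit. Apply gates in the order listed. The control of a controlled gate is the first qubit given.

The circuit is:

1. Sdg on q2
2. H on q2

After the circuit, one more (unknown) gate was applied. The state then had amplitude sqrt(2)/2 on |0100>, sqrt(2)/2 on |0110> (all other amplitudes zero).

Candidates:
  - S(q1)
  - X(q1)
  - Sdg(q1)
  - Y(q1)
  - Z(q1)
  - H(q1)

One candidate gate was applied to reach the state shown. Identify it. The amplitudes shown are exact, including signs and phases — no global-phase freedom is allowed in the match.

It was X(q1) that produced the state shown.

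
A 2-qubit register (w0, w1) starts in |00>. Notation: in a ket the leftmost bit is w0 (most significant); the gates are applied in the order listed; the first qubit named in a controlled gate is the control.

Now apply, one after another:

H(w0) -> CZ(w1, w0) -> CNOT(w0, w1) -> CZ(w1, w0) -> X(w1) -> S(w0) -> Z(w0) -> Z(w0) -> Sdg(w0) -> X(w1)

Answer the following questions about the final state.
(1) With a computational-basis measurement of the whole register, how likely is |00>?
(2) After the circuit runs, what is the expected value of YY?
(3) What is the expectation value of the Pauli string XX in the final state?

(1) The probability of measuring |00> is 1/2. Key observation: the block from step 5 through step 10 cancels to the identity and can be dropped.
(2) In the final state, YY has expectation 1.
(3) The expectation value of XX is -1.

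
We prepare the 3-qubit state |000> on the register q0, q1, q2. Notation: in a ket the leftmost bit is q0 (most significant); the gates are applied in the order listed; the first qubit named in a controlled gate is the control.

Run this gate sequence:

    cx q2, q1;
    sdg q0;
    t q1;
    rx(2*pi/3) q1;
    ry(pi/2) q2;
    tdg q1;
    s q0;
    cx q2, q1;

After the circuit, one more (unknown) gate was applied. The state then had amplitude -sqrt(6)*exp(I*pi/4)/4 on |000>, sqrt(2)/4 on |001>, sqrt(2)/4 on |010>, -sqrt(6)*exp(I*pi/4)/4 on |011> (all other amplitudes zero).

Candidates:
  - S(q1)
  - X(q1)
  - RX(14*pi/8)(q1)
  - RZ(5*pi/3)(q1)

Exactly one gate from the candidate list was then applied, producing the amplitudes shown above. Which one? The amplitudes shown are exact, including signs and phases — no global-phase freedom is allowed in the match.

It was X(q1) that produced the state shown.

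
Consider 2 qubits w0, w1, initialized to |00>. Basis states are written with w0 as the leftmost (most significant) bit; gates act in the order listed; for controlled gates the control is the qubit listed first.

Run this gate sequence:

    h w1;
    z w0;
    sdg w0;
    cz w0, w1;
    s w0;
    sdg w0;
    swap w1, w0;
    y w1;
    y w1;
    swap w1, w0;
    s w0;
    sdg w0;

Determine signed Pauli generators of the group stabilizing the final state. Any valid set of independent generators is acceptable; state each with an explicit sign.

One valid set of independent stabilizer generators is +IX, +ZI (any independent generating set of the same group is equally correct). Key observation: gates 5-12 undo each other exactly, leaving only the rest of the circuit to track.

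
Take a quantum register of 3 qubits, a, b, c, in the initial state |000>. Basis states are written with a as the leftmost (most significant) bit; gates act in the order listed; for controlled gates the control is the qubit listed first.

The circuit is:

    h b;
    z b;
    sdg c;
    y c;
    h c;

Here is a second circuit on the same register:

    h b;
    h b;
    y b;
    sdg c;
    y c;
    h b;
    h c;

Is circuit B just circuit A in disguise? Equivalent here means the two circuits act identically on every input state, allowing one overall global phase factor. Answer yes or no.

No: there is an input state on which the two circuits produce genuinely different outputs (not merely differing by a phase).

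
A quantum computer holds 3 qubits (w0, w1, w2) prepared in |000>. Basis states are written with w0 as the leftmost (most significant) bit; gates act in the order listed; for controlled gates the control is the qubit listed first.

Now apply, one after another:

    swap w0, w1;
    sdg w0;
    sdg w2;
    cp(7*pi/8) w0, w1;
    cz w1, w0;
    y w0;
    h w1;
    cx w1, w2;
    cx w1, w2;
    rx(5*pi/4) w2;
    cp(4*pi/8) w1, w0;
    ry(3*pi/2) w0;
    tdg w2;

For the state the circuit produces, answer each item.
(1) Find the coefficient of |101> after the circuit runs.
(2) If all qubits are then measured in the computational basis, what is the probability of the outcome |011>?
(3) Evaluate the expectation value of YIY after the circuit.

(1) |101> carries amplitude sqrt(sqrt(2) + 2)*exp(3*I*pi/4)/4 in the final state. Key observation: steps 8-9 multiply out to the identity, so the circuit reduces to the remaining gates.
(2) The probability of measuring |011> is sqrt(2)/16 + 1/8.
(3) The observable YIY averages to 0.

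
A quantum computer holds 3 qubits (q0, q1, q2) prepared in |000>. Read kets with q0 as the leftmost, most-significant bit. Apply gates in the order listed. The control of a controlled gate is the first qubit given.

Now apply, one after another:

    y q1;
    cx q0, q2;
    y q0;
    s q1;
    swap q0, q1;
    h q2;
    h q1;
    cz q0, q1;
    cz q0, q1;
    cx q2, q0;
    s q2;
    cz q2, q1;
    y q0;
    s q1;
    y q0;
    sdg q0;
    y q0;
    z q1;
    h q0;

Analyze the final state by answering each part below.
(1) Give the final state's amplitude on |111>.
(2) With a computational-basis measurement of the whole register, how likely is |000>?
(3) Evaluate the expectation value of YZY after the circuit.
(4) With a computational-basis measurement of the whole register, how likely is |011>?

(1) The amplitude on |111> is -sqrt(2)/4.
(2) The probability of measuring |000> is 1/8.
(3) In the final state, YZY has expectation 1.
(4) Outcome |011> occurs with probability 1/8.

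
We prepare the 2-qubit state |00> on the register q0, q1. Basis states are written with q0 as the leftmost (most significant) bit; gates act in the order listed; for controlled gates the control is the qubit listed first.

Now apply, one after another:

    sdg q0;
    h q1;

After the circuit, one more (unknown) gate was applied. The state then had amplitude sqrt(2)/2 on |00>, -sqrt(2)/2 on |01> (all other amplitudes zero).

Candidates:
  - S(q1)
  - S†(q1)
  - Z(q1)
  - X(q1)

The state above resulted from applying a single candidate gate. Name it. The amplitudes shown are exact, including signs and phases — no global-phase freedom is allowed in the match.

It was Z(q1) that produced the state shown.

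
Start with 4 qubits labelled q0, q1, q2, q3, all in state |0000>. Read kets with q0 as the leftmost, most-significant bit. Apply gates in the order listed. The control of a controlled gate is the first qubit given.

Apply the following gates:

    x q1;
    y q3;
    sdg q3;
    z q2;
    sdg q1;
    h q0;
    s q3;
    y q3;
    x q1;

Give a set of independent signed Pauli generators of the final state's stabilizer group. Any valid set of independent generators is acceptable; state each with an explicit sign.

The stabilizer group can be generated by +XIII, +IZII, +IIZI, +IIIZ, among other valid generating sets.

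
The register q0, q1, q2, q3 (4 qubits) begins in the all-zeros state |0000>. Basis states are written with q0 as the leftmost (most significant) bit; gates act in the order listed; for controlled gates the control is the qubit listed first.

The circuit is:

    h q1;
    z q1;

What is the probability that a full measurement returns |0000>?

The probability of measuring |0000> is 1/2.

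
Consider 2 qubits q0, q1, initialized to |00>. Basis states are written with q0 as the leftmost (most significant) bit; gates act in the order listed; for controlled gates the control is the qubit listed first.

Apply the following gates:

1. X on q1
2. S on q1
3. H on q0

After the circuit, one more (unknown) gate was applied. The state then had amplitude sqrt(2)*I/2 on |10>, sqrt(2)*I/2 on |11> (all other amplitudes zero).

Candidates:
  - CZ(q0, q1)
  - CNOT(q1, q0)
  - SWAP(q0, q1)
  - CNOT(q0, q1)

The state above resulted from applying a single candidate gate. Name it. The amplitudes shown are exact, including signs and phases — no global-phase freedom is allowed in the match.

The unique candidate consistent with the amplitudes is SWAP(q0, q1).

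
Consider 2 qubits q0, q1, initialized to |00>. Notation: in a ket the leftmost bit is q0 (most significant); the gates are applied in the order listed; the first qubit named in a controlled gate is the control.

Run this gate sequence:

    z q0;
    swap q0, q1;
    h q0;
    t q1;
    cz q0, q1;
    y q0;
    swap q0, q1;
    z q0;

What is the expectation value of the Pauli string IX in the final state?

The observable IX averages to -1.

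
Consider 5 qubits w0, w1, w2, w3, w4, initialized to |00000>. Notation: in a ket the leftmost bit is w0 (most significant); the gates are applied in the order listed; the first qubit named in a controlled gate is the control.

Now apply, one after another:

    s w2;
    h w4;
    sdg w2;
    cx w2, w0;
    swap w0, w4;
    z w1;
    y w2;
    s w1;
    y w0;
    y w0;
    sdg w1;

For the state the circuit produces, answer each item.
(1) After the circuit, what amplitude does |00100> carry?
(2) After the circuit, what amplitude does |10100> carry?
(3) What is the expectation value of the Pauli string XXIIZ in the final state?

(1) The final state's coefficient on |00100> equals sqrt(2)*I/2. Key observation: the block from step 8 through step 11 cancels to the identity and can be dropped.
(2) |10100> carries amplitude sqrt(2)*I/2 in the final state.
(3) In the final state, XXIIZ has expectation 0.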